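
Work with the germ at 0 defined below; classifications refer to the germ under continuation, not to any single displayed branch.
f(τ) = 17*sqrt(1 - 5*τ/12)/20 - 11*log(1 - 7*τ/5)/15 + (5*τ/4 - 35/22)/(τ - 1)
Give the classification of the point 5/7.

The point is a logarithmic branch point.

The term (-11/15)*log(1 - τ/(5/7)) has argument 1 - 5/7/(5/7) = 0 at 5/7: a logarithmic (infinitely-sheeted) branch point; the remaining terms are analytic or single-valued there.


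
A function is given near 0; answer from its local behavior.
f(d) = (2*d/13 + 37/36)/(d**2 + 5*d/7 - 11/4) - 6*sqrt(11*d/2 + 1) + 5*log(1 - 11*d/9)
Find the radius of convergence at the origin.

The radius of convergence is 2/11.

Denominator factor (d**2 + 5*d/7 - 11/4): discriminant 564/49, real irrational roots -5/14 + (1/7)*sqrt(141) and -5/14 - (1/7)*sqrt(141); poles of order 1, moduli -5/14 + (1/7)*sqrt(141) and 5/14 + (1/7)*sqrt(141).
Branch term (-6)*sqrt(1 - d/(-2/11)): its argument vanishes at d = -2/11, a square-root branch point, modulus 2/11.
Branch term (5)*log(1 - d/(9/11)): its argument vanishes at d = 9/11, a logarithmic branch point, modulus 9/11.
The radius of convergence is the smallest modulus among the singular points: 2/11.


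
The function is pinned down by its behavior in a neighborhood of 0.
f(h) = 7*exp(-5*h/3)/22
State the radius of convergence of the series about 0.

The radius of convergence is infinite.

The factor exp(-5*h/3) is entire and contributes no finite singular point.
The polynomial part has no poles.
No finite singular points: the Taylor series at 0 converges everywhere.


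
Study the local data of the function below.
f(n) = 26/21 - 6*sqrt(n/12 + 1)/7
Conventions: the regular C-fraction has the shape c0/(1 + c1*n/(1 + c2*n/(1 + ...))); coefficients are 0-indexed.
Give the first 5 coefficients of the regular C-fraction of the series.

Taylor coefficients (expand at 0): a_0 = 8/21, a_1 = -1/28, a_2 = 1/1344, a_3 = -1/32256, a_4 = 5/3096576.
c0 = a_0 = 8/21. Peel one level at a time: if S = 1 + c*n/S' with S'(0) = 1, then c is the n-coefficient of S and S' = c*n/(S - 1).
S_1 = c0/f = 1 + (3/32)*n + (7/1024)*n^2 + ...; c1 = 3/32.
S_2 = c1*n/(S_1 - 1) = 1 + (-7/96)*n + (-1/2304)*n^2 + ...; c2 = -7/96.
S_3 = c2*n/(S_2 - 1) = 1 + (-1/168)*n + (1/3528)*n^2 + ...; c3 = -1/168.
S_4 = c3*n/(S_3 - 1) = 1 + (1/21)*n + ...; c4 = 1/21.

The regular C-fraction coefficients are [8/21, 3/32, -7/96, -1/168, 1/21].


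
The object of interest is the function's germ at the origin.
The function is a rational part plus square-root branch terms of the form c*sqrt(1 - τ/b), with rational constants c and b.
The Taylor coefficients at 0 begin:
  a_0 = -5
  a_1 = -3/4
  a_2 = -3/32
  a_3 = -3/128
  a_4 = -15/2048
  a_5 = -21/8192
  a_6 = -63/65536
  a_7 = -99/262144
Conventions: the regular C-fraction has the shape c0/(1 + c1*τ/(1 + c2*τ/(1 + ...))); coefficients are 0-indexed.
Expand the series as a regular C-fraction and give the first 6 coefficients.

Taylor coefficients (read off): a_0 = -5, a_1 = -3/4, a_2 = -3/32, a_3 = -3/128, a_4 = -15/2048, a_5 = -21/8192.
c0 = a_0 = -5. Peel one level at a time: if S = 1 + c*τ/S' with S'(0) = 1, then c is the τ-coefficient of S and S' = c*τ/(S - 1).
S_1 = c0/f = 1 + (-3/20)*τ + (3/800)*τ^2 + ...; c1 = -3/20.
S_2 = c1*τ/(S_1 - 1) = 1 + (1/40)*τ + (-1/64)*τ^2 + ...; c2 = 1/40.
S_3 = c2*τ/(S_2 - 1) = 1 + (5/8)*τ + (35/64)*τ^2 + ...; c3 = 5/8.
S_4 = c3*τ/(S_3 - 1) = 1 + (-7/8)*τ + (-1/64)*τ^2 + ...; c4 = -7/8.
S_5 = c4*τ/(S_4 - 1) = 1 + (-1/56)*τ + ...; c5 = -1/56.

The regular C-fraction coefficients are [-5, -3/20, 1/40, 5/8, -7/8, -1/56].


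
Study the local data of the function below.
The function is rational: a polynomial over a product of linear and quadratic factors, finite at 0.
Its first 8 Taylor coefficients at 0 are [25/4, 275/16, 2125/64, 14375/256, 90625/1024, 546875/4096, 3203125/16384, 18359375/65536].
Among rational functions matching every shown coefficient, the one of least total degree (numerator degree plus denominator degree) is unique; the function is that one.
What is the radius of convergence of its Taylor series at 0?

The radius of convergence is 4/5.

No rational of total degree below 3 reproduces all 8 coefficients; solving the [1/2] Pade equations on them gives f(ρ) = (ρ + 4)/(ρ - 4/5)**2, whose expansion matches every shown term.
Denominator factor (ρ - 4/5)^2: pole of order 2 at 4/5, modulus 4/5.
The radius of convergence is the smallest modulus among the singular points: 4/5.


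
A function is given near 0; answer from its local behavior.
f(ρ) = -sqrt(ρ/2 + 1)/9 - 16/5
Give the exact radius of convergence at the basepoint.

The radius of convergence is 2.

Branch term (-1/9)*sqrt(1 - ρ/(-2)): its argument vanishes at ρ = -2, a square-root branch point, modulus 2.
The radius of convergence is the smallest modulus among the singular points: 2.


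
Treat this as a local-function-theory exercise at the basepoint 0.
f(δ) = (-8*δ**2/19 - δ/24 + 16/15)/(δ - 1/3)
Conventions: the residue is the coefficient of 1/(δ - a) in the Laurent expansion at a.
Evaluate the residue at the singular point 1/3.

The residue is 6881/6840.

At the order-1 pole 1/3 set g(δ) = (δ - (1/3))*f(δ) = -8*δ**2/19 - δ/24 + 16/15.
Simple pole: residue = g(a) at a = 1/3, which is 6881/6840.


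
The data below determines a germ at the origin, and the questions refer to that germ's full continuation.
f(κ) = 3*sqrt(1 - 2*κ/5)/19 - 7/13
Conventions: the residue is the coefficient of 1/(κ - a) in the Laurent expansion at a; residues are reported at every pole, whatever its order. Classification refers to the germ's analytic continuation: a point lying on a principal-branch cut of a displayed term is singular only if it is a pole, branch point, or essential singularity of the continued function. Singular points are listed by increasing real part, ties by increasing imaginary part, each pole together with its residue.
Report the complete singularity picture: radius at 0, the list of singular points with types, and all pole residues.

Radius of convergence at 0: 5/2.
At 5/2: an algebraic (square-root) branch point.

Branch term (3/19)*sqrt(1 - κ/(5/2)): its argument vanishes at κ = 5/2, a square-root branch point, modulus 5/2.
The radius of convergence is the smallest modulus among the singular points: 5/2.


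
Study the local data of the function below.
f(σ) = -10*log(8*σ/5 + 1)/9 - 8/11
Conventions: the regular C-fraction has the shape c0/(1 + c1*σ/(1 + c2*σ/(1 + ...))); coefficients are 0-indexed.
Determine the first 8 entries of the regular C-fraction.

The regular C-fraction coefficients are [-8/11, -22/9, 146/45, 24/365, 268/365, 1168/5025, 2852/5025, 7236/24955].

Taylor coefficients (expand at 0): a_0 = -8/11, a_1 = -16/9, a_2 = 64/45, a_3 = -1024/675, a_4 = 2048/1125, a_5 = -65536/28125, a_6 = 262144/84375, a_7 = -4194304/984375.
c0 = a_0 = -8/11. Peel one level at a time: if S = 1 + c*σ/S' with S'(0) = 1, then c is the σ-coefficient of S and S' = c*σ/(S - 1).
S_1 = c0/f = 1 + (-22/9)*σ + (3212/405)*σ^2 + ...; c1 = -22/9.
S_2 = c1*σ/(S_1 - 1) = 1 + (146/45)*σ + (-16/75)*σ^2 + ...; c2 = 146/45.
S_3 = c2*σ/(S_2 - 1) = 1 + (24/365)*σ + (-6432/133225)*σ^2 + ...; c3 = 24/365.
S_4 = c3*σ/(S_3 - 1) = 1 + (268/365)*σ + (-64/375)*σ^2 + ...; c4 = 268/365.
S_5 = c4*σ/(S_4 - 1) = 1 + (1168/5025)*σ + (-3331136/25250625)*σ^2 + ...; c5 = 1168/5025.
S_6 = c5*σ/(S_5 - 1) = 1 + (2852/5025)*σ + (-144/875)*σ^2 + ...; c6 = 2852/5025.
S_7 = c6*σ/(S_6 - 1) = 1 + (7236/24955)*σ + ...; c7 = 7236/24955.


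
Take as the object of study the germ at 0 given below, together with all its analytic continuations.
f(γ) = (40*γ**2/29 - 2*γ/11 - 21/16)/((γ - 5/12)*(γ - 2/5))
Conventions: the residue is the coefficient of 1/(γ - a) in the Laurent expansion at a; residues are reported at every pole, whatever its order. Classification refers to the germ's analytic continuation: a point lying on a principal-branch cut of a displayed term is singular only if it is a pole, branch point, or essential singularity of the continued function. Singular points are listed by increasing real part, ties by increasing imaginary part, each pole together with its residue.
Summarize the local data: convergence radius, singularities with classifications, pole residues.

Radius of convergence at 0: 2/5.
At 2/5: a pole of order 1; residue 89157/1276.
At 5/12: a pole of order 1; residue -263855/3828.

Denominator factor (γ - 5/12): pole of order 1 at 5/12, modulus 5/12.
Denominator factor (γ - 2/5): pole of order 1 at 2/5, modulus 2/5.
The radius of convergence is the smallest modulus among the singular points: 2/5.
At the order-1 pole 2/5 set g(γ) = (γ - (2/5))*f(γ) = (40*γ**2/29 - 2*γ/11 - 21/16)/(γ - 5/12).
Simple pole: residue = g(a) at a = 2/5, which is 89157/1276.
At the order-1 pole 5/12 set g(γ) = (γ - (5/12))*f(γ) = (40*γ**2/29 - 2*γ/11 - 21/16)/(γ - 2/5).
Simple pole: residue = g(a) at a = 5/12, which is -263855/3828.
List the singular points by increasing real part (a conjugate pair: the negative imaginary part first).


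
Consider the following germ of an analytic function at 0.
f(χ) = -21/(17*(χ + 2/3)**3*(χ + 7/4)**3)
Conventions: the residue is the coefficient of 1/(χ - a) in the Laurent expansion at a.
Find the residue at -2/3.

The residue is -31352832/6311981.

At the order-3 pole -2/3 set g(χ) = (χ - (-2/3))^3*f(χ) = -21/(17*(χ + 7/4)**3).
Order-3 pole: residue = g''(a)/2; g''(-2/3) = -62705664/6311981, so the residue is -31352832/6311981.


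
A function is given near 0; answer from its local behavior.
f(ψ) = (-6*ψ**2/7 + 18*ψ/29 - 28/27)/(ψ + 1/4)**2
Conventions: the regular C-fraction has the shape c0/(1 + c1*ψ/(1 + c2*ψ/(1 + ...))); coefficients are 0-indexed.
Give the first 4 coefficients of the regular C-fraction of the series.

The regular C-fraction coefficients are [-448/27, 3491/406, -3349447/1417346, 173065656250/81850436339].

Taylor coefficients (expand at 0): a_0 = -448/27, a_1 = 111712/783, a_2 = -1625312/1827, a_3 = 26495744/5481.
c0 = a_0 = -448/27. Peel one level at a time: if S = 1 + c*ψ/S' with S'(0) = 1, then c is the ψ-coefficient of S and S' = c*ψ/(S - 1).
S_1 = c0/f = 1 + (3491/406)*ψ + (3349447/164836)*ψ^2 + ...; c1 = 3491/406.
S_2 = c1*ψ/(S_1 - 1) = 1 + (-3349447/1417346)*ψ + (2983890625/597166969)*ψ^2 + ...; c2 = -3349447/1417346.
S_3 = c2*ψ/(S_2 - 1) = 1 + (173065656250/81850436339)*ψ + ...; c3 = 173065656250/81850436339.


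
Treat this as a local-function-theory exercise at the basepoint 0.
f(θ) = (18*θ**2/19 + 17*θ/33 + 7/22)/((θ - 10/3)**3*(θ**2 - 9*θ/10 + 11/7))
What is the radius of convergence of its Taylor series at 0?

The radius of convergence is (1/7)*sqrt(77).

Denominator factor (θ - 10/3)^3: pole of order 3 at 10/3, modulus 10/3.
Denominator factor (θ**2 - 9*θ/10 + 11/7): discriminant -3833/700, complex-conjugate roots (9/20) + ((1/140)*sqrt(26831))*i and (9/20) - ((1/140)*sqrt(26831))*i; poles of order 1, moduli (1/7)*sqrt(77) and (1/7)*sqrt(77).
The radius of convergence is the smallest modulus among the singular points: (1/7)*sqrt(77).


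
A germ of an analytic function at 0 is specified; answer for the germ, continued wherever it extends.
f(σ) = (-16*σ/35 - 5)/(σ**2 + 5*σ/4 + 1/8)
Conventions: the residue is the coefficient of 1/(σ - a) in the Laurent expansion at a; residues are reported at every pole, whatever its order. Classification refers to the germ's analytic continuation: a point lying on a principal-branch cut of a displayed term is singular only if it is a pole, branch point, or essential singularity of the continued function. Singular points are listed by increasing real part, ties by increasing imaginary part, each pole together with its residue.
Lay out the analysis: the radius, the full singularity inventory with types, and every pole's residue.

Radius of convergence at 0: 5/8 - (1/8)*sqrt(17).
At -5/8 - (1/8)*sqrt(17): a pole of order 1; residue -8/35 + (132/119)*sqrt(17).
At -5/8 + (1/8)*sqrt(17): a pole of order 1; residue -8/35 - (132/119)*sqrt(17).

Denominator factor (σ**2 + 5*σ/4 + 1/8): discriminant 17/16, real irrational roots -5/8 + (1/8)*sqrt(17) and -5/8 - (1/8)*sqrt(17); poles of order 1, moduli 5/8 - (1/8)*sqrt(17) and 5/8 + (1/8)*sqrt(17).
The radius of convergence is the smallest modulus among the singular points: 5/8 - (1/8)*sqrt(17).
The factor σ**2 + 5*σ/4 + 1/8 splits as (σ - a)(σ - a') with a = -5/8 - (1/8)*sqrt(17), a' = -5/8 + (1/8)*sqrt(17). At the order-1 pole a set g(σ) = (σ - a)*f(σ) = [-16*σ/35 - 5] / (σ - a').
Simple pole: residue = g(a) at a = -5/8 - (1/8)*sqrt(17), which is -8/35 + (132/119)*sqrt(17).
The factor σ**2 + 5*σ/4 + 1/8 splits as (σ - a)(σ - a') with a = -5/8 + (1/8)*sqrt(17), a' = -5/8 - (1/8)*sqrt(17). At the order-1 pole a set g(σ) = (σ - a)*f(σ) = [-16*σ/35 - 5] / (σ - a').
Simple pole: residue = g(a) at a = -5/8 + (1/8)*sqrt(17), which is -8/35 - (132/119)*sqrt(17).
List the singular points by increasing real part (a conjugate pair: the negative imaginary part first).


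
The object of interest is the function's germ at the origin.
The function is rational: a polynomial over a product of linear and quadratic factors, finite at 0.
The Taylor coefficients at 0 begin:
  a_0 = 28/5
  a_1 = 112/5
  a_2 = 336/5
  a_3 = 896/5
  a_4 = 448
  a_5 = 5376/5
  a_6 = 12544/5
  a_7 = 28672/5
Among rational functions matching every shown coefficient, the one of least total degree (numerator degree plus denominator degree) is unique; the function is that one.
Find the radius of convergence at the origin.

The radius of convergence is 1/2.

No rational of total degree below 2 reproduces all 8 coefficients; solving the [0/2] Pade equations on them gives f(ψ) = 7/(5*(ψ - 1/2)**2), whose expansion matches every shown term.
Denominator factor (ψ - 1/2)^2: pole of order 2 at 1/2, modulus 1/2.
The radius of convergence is the smallest modulus among the singular points: 1/2.


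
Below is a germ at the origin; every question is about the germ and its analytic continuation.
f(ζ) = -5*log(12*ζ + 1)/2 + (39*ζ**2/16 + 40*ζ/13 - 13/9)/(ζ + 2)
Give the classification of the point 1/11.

Denominator factors: ζ + 2 = 23/11 at ζ = 1/11 — none vanishes.
Branch term log(1 - ζ/(-1/12)): argument at 1/11 is 23/11, nonzero, so 1/11 is not its branch point (a point on a principal cut is still regular for the continued germ).
So the germ continues analytically to 1/11.

The point is a regular point.


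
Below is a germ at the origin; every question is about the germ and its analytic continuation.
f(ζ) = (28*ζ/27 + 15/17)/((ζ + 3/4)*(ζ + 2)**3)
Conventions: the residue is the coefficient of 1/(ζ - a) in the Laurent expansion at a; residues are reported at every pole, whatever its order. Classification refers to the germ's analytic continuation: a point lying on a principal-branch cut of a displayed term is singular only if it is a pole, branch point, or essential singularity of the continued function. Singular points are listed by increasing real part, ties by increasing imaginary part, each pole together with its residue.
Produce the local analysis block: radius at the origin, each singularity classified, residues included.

Denominator factor (ζ + 2)^3: pole of order 3 at -2, modulus 2.
Denominator factor (ζ + 3/4): pole of order 1 at -3/4, modulus 3/4.
The radius of convergence is the smallest modulus among the singular points: 3/4.
At the order-3 pole -2 set g(ζ) = (ζ - (-2))^3*f(ζ) = (28*ζ/27 + 15/17)/(ζ + 3/4).
Order-3 pole: residue = g''(a)/2; g''(-2) = -2048/19125, so the residue is -1024/19125.
At the order-1 pole -3/4 set g(ζ) = (ζ - (-3/4))*f(ζ) = (28*ζ/27 + 15/17)/(ζ + 2)**3.
Simple pole: residue = g(a) at a = -3/4, which is 1024/19125.
List the singular points by increasing real part (a conjugate pair: the negative imaginary part first).

Radius of convergence at 0: 3/4.
At -2: a pole of order 3; residue -1024/19125.
At -3/4: a pole of order 1; residue 1024/19125.


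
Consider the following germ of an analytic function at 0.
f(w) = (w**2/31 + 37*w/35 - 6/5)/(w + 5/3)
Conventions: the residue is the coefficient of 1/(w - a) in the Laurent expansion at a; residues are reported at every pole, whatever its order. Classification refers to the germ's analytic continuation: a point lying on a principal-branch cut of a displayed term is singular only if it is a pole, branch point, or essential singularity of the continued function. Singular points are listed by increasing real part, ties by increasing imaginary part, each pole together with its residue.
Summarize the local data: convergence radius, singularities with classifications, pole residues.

Denominator factor (w + 5/3): pole of order 1 at -5/3, modulus 5/3.
The radius of convergence is the smallest modulus among the singular points: 5/3.
At the order-1 pole -5/3 set g(w) = (w - (-5/3))*f(w) = w**2/31 + 37*w/35 - 6/5.
Simple pole: residue = g(a) at a = -5/3, which is -28048/9765.

Radius of convergence at 0: 5/3.
At -5/3: a pole of order 1; residue -28048/9765.


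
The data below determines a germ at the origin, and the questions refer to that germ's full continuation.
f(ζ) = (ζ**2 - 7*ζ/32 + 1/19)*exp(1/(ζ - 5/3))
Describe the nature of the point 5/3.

The point is an essential singularity.

The exponent 1/(ζ - (5/3)) has a pole at 5/3, so exp(1/(ζ - (5/3))) takes every nonzero value near it: an essential singularity (not a pole of any order).


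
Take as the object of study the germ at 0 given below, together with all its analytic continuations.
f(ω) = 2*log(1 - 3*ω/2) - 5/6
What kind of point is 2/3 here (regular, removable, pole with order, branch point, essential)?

The term (2)*log(1 - ω/(2/3)) has argument 1 - 2/3/(2/3) = 0 at 2/3: a logarithmic (infinitely-sheeted) branch point; the remaining terms are analytic or single-valued there.

The point is a logarithmic branch point.


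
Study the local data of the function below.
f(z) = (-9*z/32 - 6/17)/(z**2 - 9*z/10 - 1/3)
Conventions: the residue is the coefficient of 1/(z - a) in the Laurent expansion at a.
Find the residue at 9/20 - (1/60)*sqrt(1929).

The residue is -9/64 + (5217/699584)*sqrt(1929).

The factor z**2 - 9*z/10 - 1/3 splits as (z - a)(z - a') with a = 9/20 - (1/60)*sqrt(1929), a' = 9/20 + (1/60)*sqrt(1929). At the order-1 pole a set g(z) = (z - a)*f(z) = [-9*z/32 - 6/17] / (z - a').
Simple pole: residue = g(a) at a = 9/20 - (1/60)*sqrt(1929), which is -9/64 + (5217/699584)*sqrt(1929).


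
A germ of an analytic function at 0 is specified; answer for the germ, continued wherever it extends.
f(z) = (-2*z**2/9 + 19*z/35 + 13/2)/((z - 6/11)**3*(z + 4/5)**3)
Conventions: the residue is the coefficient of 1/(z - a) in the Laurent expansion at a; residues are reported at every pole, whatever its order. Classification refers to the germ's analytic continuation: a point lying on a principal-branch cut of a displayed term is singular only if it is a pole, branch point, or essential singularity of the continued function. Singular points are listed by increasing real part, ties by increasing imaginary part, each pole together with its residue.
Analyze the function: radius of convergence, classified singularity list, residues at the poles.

Radius of convergence at 0: 6/11.
At -4/5: a pole of order 3; residue -175588348375/19971059616.
At 6/11: a pole of order 3; residue 175588348375/19971059616.

Denominator factor (z + 4/5)^3: pole of order 3 at -4/5, modulus 4/5.
Denominator factor (z - 6/11)^3: pole of order 3 at 6/11, modulus 6/11.
The radius of convergence is the smallest modulus among the singular points: 6/11.
At the order-3 pole -4/5 set g(z) = (z - (-4/5))^3*f(z) = (-2*z**2/9 + 19*z/35 + 13/2)/(z - 6/11)**3.
Order-3 pole: residue = g''(a)/2; g''(-4/5) = -175588348375/9985529808, so the residue is -175588348375/19971059616.
At the order-3 pole 6/11 set g(z) = (z - (6/11))^3*f(z) = (-2*z**2/9 + 19*z/35 + 13/2)/(z + 4/5)**3.
Order-3 pole: residue = g''(a)/2; g''(6/11) = 175588348375/9985529808, so the residue is 175588348375/19971059616.
List the singular points by increasing real part (a conjugate pair: the negative imaginary part first).


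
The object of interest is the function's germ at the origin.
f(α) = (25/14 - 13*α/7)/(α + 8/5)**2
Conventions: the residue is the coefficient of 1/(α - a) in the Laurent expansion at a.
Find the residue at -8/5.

The residue is -13/7.

At the order-2 pole -8/5 set g(α) = (α - (-8/5))^2*f(α) = 25/14 - 13*α/7.
Order-2 pole: residue = g'(a); g'(-8/5) = -13/7, so the residue is -13/7.


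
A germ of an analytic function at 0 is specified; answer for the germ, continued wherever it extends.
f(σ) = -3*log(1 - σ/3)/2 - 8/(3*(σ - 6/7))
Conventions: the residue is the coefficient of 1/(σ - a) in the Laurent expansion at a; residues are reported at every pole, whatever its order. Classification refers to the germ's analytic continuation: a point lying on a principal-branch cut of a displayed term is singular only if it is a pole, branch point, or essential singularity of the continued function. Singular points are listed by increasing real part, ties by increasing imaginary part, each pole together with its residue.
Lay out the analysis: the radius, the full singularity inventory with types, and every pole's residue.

Radius of convergence at 0: 6/7.
At 6/7: a pole of order 1; residue -8/3.
At 3: a logarithmic branch point.

Denominator factor (σ - 6/7): pole of order 1 at 6/7, modulus 6/7.
Branch term (-3/2)*log(1 - σ/(3)): its argument vanishes at σ = 3, a logarithmic branch point, modulus 3.
The radius of convergence is the smallest modulus among the singular points: 6/7.
The branch term is analytic at 6/7 and contributes nothing to the residue; only the rational part matters.
At the order-1 pole 6/7 set g(σ) = (σ - (6/7))*(rational part) = -8/3.
Simple pole: residue = g(a) at a = 6/7, which is -8/3.
List the singular points by increasing real part (a conjugate pair: the negative imaginary part first).


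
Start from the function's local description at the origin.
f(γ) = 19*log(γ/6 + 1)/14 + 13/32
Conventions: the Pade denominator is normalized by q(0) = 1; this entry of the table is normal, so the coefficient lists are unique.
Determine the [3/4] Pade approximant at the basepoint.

Taylor coefficients needed (expand at 0): a_0 = 13/32, a_1 = 19/84, a_2 = -19/1008, a_3 = 19/9072, a_4 = -19/72576, a_5 = 19/544320, a_6 = -19/3919104, a_7 = 19/27433728.
Write the denominator as Q(γ) = 1 + q1*γ + q2*γ^2 + q3*γ^3 + q4*γ^4. Requiring Q*f - P = O(γ^8) with deg P <= 3 kills the coefficients of γ^4..γ^7 in Q*f:
  γ^4: a_4 + q1*a_3 + q2*a_2 + q3*a_1 + q4*a_0 = 0, i.e. -19/72576 + (19/9072)*q1 + (-19/1008)*q2 + (19/84)*q3 + (13/32)*q4 = 0.
  γ^5: a_5 + q1*a_4 + q2*a_3 + q3*a_2 + q4*a_1 = 0, i.e. 19/544320 + (-19/72576)*q1 + (19/9072)*q2 + (-19/1008)*q3 + (19/84)*q4 = 0.
  γ^6: a_6 + q1*a_5 + q2*a_4 + q3*a_3 + q4*a_2 = 0, i.e. -19/3919104 + (19/544320)*q1 + (-19/72576)*q2 + (19/9072)*q3 + (-19/1008)*q4 = 0.
  γ^7: a_7 + q1*a_6 + q2*a_5 + q3*a_4 + q4*a_3 = 0, i.e. 19/27433728 + (-19/3919104)*q1 + (19/544320)*q2 + (-19/72576)*q3 + (19/9072)*q4 = 0.
Solving this linear system: q1 = 7082/25319, q2 = 3389/151914, q3 = 419/976590, q4 = -19/13672260.
The numerator is Q*f truncated at degree 3: P0 = a_0 = 13/32; P1 = a_1 + q1*a_0 = 412991/1215312; P2 = a_2 + q1*a_1 + q2*a_0 = 5459737/102086208; P3 = a_3 + q1*a_2 + q2*a_1 + q3*a_0 = 9382249/4593879360.

The Pade approximant has numerator coefficients [13/32, 412991/1215312, 5459737/102086208, 9382249/4593879360]; denominator coefficients [1, 7082/25319, 3389/151914, 419/976590, -19/13672260].


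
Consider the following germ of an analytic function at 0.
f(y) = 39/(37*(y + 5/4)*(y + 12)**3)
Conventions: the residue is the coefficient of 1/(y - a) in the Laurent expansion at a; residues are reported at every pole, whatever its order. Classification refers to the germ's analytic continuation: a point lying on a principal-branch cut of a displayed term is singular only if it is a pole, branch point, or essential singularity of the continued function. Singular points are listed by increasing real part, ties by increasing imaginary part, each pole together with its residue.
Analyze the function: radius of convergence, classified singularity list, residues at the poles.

Radius of convergence at 0: 5/4.
At -12: a pole of order 3; residue -2496/2941759.
At -5/4: a pole of order 1; residue 2496/2941759.

Denominator factor (y + 5/4): pole of order 1 at -5/4, modulus 5/4.
Denominator factor (y + 12)^3: pole of order 3 at -12, modulus 12.
The radius of convergence is the smallest modulus among the singular points: 5/4.
At the order-3 pole -12 set g(y) = (y - (-12))^3*f(y) = 39/(37*(y + 5/4)).
Order-3 pole: residue = g''(a)/2; g''(-12) = -4992/2941759, so the residue is -2496/2941759.
At the order-1 pole -5/4 set g(y) = (y - (-5/4))*f(y) = 39/(37*(y + 12)**3).
Simple pole: residue = g(a) at a = -5/4, which is 2496/2941759.
List the singular points by increasing real part (a conjugate pair: the negative imaginary part first).


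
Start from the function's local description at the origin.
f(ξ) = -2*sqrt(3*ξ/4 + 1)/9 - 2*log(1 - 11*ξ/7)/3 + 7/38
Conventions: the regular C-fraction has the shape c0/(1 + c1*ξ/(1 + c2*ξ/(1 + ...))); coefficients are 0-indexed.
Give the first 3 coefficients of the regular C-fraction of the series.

Taylor coefficients (expand at 0): a_0 = -13/342, a_1 = 27/28, a_2 = 7891/9408.
c0 = a_0 = -13/342. Peel one level at a time: if S = 1 + c*ξ/S' with S'(0) = 1, then c is the ξ-coefficient of S and S' = c*ξ/(S - 1).
S_1 = c0/f = 1 + (4617/182)*ξ + (3599607/5408)*ξ^2 + ...; c1 = 4617/182.
S_2 = c1*ξ/(S_1 - 1) = 1 + (-442057/16848)*ξ + ...; c2 = -442057/16848.

The regular C-fraction coefficients are [-13/342, 4617/182, -442057/16848].


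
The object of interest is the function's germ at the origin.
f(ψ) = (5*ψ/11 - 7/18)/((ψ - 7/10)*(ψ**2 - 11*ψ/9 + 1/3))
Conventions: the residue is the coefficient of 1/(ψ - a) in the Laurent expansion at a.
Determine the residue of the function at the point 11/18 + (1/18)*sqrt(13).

The residue is -350/319 + (745/4147)*sqrt(13).

The factor ψ**2 - 11*ψ/9 + 1/3 splits as (ψ - a)(ψ - a') with a = 11/18 + (1/18)*sqrt(13), a' = 11/18 - (1/18)*sqrt(13). At the order-1 pole a set g(ψ) = (ψ - a)*f(ψ) = [(5*ψ/11 - 7/18)/(ψ - 7/10)] / (ψ - a').
Simple pole: residue = g(a) at a = 11/18 + (1/18)*sqrt(13), which is -350/319 + (745/4147)*sqrt(13).


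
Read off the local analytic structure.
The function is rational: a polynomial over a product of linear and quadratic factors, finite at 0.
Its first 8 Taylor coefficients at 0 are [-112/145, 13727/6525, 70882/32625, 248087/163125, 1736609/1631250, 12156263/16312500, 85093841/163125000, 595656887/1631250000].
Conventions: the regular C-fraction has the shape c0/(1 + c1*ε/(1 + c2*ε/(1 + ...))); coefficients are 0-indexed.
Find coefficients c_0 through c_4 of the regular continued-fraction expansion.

The regular C-fraction coefficients are [-112/145, 1961/720, -1060733/282384, 6561648/71727497, 17649/73154].

Taylor coefficients (read off): a_0 = -112/145, a_1 = 13727/6525, a_2 = 70882/32625, a_3 = 248087/163125, a_4 = 1736609/1631250.
c0 = a_0 = -112/145. Peel one level at a time: if S = 1 + c*ε/S' with S'(0) = 1, then c is the ε-coefficient of S and S' = c*ε/(S - 1).
S_1 = c0/f = 1 + (1961/720)*ε + (1060733/103680)*ε^2 + ...; c1 = 1961/720.
S_2 = c1*ε/(S_1 - 1) = 1 + (-1060733/282384)*ε + (1321443/3845521)*ε^2 + ...; c2 = -1060733/282384.
S_3 = c2*ε/(S_2 - 1) = 1 + (6561648/71727497)*ε + (-29527416/1337876929)*ε^2 + ...; c3 = 6561648/71727497.
S_4 = c3*ε/(S_3 - 1) = 1 + (17649/73154)*ε + ...; c4 = 17649/73154.


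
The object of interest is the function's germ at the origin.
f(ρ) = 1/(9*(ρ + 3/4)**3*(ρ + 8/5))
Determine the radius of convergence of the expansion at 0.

The radius of convergence is 3/4.

Denominator factor (ρ + 3/4)^3: pole of order 3 at -3/4, modulus 3/4.
Denominator factor (ρ + 8/5): pole of order 1 at -8/5, modulus 8/5.
The radius of convergence is the smallest modulus among the singular points: 3/4.


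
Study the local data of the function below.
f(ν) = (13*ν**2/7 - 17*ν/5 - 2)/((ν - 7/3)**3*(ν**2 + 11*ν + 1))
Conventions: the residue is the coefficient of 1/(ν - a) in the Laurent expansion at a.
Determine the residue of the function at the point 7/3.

The residue is -17775126/844814915.

At the order-3 pole 7/3 set g(ν) = (ν - (7/3))^3*f(ν) = (13*ν**2/7 - 17*ν/5 - 2)/(ν**2 + 11*ν + 1).
Order-3 pole: residue = g''(a)/2; g''(7/3) = -35550252/844814915, so the residue is -17775126/844814915.


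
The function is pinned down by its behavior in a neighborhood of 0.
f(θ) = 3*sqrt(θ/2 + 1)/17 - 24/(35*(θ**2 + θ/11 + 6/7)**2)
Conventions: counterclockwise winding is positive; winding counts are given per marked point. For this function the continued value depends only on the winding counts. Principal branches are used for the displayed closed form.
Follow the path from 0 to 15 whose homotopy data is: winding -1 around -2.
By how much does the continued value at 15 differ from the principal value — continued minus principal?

The rational part is single-valued and drops out of the difference; each branch term changes only by its own monodromy.
(3/17)*sqrt(1 - θ/(-2)): winding -1 is odd, the square root flips sign, contributing -2*(3/17)*sqrt(1 - (15)/(-2)) = -2*(3/17)*sqrt(17/2) = -(3/17)*sqrt(34).
Summing the contributions at θ = 15 gives -(3/17)*sqrt(34).

Continued minus principal equals -(3/17)*sqrt(34).


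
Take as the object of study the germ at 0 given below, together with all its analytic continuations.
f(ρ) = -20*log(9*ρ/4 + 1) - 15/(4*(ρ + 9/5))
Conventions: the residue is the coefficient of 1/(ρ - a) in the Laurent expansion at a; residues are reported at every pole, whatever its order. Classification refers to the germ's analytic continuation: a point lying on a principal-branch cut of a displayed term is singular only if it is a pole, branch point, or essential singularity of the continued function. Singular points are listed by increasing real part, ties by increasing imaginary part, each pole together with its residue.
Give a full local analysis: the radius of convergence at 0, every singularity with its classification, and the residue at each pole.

Radius of convergence at 0: 4/9.
At -9/5: a pole of order 1; residue -15/4.
At -4/9: a logarithmic branch point.

Denominator factor (ρ + 9/5): pole of order 1 at -9/5, modulus 9/5.
Branch term (-20)*log(1 - ρ/(-4/9)): its argument vanishes at ρ = -4/9, a logarithmic branch point, modulus 4/9.
The radius of convergence is the smallest modulus among the singular points: 4/9.
The branch term is analytic at -9/5 and contributes nothing to the residue; only the rational part matters.
At the order-1 pole -9/5 set g(ρ) = (ρ - (-9/5))*(rational part) = -15/4.
Simple pole: residue = g(a) at a = -9/5, which is -15/4.
List the singular points by increasing real part (a conjugate pair: the negative imaginary part first).


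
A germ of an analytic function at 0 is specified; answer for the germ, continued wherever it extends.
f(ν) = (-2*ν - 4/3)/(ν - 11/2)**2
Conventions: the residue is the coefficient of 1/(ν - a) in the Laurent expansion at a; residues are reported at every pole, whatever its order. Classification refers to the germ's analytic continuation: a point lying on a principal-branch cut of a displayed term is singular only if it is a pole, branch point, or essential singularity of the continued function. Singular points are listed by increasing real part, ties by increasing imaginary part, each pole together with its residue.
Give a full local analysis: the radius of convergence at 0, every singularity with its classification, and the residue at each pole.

Radius of convergence at 0: 11/2.
At 11/2: a pole of order 2; residue -2.

Denominator factor (ν - 11/2)^2: pole of order 2 at 11/2, modulus 11/2.
The radius of convergence is the smallest modulus among the singular points: 11/2.
At the order-2 pole 11/2 set g(ν) = (ν - (11/2))^2*f(ν) = -2*ν - 4/3.
Order-2 pole: residue = g'(a); g'(11/2) = -2, so the residue is -2.


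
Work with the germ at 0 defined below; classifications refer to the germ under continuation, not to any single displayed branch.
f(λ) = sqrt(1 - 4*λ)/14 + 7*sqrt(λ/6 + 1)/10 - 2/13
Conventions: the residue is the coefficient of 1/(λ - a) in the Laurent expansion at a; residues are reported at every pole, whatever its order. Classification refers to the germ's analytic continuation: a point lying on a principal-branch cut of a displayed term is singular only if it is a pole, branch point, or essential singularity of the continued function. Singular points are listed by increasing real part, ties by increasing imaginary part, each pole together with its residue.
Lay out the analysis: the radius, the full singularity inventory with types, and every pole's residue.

Radius of convergence at 0: 1/4.
At -6: an algebraic (square-root) branch point.
At 1/4: an algebraic (square-root) branch point.

Branch term (7/10)*sqrt(1 - λ/(-6)): its argument vanishes at λ = -6, a square-root branch point, modulus 6.
Branch term (1/14)*sqrt(1 - λ/(1/4)): its argument vanishes at λ = 1/4, a square-root branch point, modulus 1/4.
The radius of convergence is the smallest modulus among the singular points: 1/4.
List the singular points by increasing real part (a conjugate pair: the negative imaginary part first).


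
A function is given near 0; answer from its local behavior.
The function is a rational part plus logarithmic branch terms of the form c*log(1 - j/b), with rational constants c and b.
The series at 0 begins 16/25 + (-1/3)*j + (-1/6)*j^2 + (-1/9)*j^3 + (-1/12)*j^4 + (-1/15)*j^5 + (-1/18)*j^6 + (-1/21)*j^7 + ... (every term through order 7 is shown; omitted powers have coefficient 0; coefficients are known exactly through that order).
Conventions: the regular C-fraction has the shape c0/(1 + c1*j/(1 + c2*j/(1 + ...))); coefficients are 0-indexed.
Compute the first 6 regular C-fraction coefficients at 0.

The regular C-fraction coefficients are [16/25, 25/48, -49/48, -4/49, -41/98, -98/615].

Taylor coefficients (read off): a_0 = 16/25, a_1 = -1/3, a_2 = -1/6, a_3 = -1/9, a_4 = -1/12, a_5 = -1/15.
c0 = a_0 = 16/25. Peel one level at a time: if S = 1 + c*j/S' with S'(0) = 1, then c is the j-coefficient of S and S' = c*j/(S - 1).
S_1 = c0/f = 1 + (25/48)*j + (1225/2304)*j^2 + ...; c1 = 25/48.
S_2 = c1*j/(S_1 - 1) = 1 + (-49/48)*j + (-1/12)*j^2 + ...; c2 = -49/48.
S_3 = c2*j/(S_2 - 1) = 1 + (-4/49)*j + (-82/2401)*j^2 + ...; c3 = -4/49.
S_4 = c3*j/(S_3 - 1) = 1 + (-41/98)*j + (-1/15)*j^2 + ...; c4 = -41/98.
S_5 = c4*j/(S_4 - 1) = 1 + (-98/615)*j + ...; c5 = -98/615.


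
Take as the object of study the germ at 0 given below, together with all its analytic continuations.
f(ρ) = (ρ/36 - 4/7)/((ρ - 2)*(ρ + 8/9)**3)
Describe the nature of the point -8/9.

The point is a pole of order 3.

The denominator factor ρ + 8/9 vanishes at -8/9 and appears to the power 3; the numerator there equals -338/567, nonzero, and no other factor vanishes.
Hence a pole whose order is the multiplicity, 3.


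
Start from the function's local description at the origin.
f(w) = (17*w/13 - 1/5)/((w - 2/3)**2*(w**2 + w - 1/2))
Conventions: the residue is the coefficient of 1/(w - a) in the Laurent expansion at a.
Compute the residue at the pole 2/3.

At the order-2 pole 2/3 set g(w) = (w - (2/3))^2*f(w) = (17*w/13 - 1/5)/(w**2 + w - 1/2).
Order-2 pole: residue = g'(a); g'(2/3) = -16182/7865, so the residue is -16182/7865.

The residue is -16182/7865.


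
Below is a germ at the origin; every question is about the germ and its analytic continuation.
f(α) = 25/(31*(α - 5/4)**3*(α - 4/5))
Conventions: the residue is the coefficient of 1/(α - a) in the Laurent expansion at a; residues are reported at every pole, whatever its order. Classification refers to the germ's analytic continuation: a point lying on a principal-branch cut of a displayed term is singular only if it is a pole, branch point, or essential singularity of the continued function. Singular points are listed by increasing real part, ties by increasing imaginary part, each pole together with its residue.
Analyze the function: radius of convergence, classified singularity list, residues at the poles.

Denominator factor (α - 4/5): pole of order 1 at 4/5, modulus 4/5.
Denominator factor (α - 5/4)^3: pole of order 3 at 5/4, modulus 5/4.
The radius of convergence is the smallest modulus among the singular points: 4/5.
At the order-1 pole 4/5 set g(α) = (α - (4/5))*f(α) = 25/(31*(α - 5/4)**3).
Simple pole: residue = g(a) at a = 4/5, which is -200000/22599.
At the order-3 pole 5/4 set g(α) = (α - (5/4))^3*f(α) = 25/(31*(α - 4/5)).
Order-3 pole: residue = g''(a)/2; g''(5/4) = 400000/22599, so the residue is 200000/22599.
List the singular points by increasing real part (a conjugate pair: the negative imaginary part first).

Radius of convergence at 0: 4/5.
At 4/5: a pole of order 1; residue -200000/22599.
At 5/4: a pole of order 3; residue 200000/22599.


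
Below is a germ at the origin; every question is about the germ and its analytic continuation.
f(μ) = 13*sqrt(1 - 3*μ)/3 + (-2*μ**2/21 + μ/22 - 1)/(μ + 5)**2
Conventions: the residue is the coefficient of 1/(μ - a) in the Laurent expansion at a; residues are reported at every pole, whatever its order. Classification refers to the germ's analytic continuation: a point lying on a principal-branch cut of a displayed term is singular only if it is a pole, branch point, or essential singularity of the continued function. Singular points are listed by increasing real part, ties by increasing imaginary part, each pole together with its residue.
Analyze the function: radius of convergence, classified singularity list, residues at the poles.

Radius of convergence at 0: 1/3.
At -5: a pole of order 2; residue 461/462.
At 1/3: an algebraic (square-root) branch point.

Denominator factor (μ + 5)^2: pole of order 2 at -5, modulus 5.
Branch term (13/3)*sqrt(1 - μ/(1/3)): its argument vanishes at μ = 1/3, a square-root branch point, modulus 1/3.
The radius of convergence is the smallest modulus among the singular points: 1/3.
The branch term is analytic at -5 and contributes nothing to the residue; only the rational part matters.
At the order-2 pole -5 set g(μ) = (μ - (-5))^2*(rational part) = -2*μ**2/21 + μ/22 - 1.
Order-2 pole: residue = g'(a); g'(-5) = 461/462, so the residue is 461/462.
List the singular points by increasing real part (a conjugate pair: the negative imaginary part first).


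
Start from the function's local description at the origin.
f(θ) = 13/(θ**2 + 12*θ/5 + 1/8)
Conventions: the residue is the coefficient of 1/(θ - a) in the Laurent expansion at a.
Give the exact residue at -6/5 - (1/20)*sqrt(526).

The residue is -(65/263)*sqrt(526).

The factor θ**2 + 12*θ/5 + 1/8 splits as (θ - a)(θ - a') with a = -6/5 - (1/20)*sqrt(526), a' = -6/5 + (1/20)*sqrt(526). At the order-1 pole a set g(θ) = (θ - a)*f(θ) = [13] / (θ - a').
Simple pole: residue = g(a) at a = -6/5 - (1/20)*sqrt(526), which is -(65/263)*sqrt(526).


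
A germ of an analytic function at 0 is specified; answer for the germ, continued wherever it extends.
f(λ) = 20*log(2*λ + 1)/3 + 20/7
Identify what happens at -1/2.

The term (20/3)*log(1 - λ/(-1/2)) has argument 1 - -1/2/(-1/2) = 0 at -1/2: a logarithmic (infinitely-sheeted) branch point; the remaining terms are analytic or single-valued there.

The point is a logarithmic branch point.


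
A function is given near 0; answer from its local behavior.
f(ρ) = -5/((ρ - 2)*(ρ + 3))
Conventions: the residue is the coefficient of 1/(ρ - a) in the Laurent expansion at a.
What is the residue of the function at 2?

The residue is -1.

At the order-1 pole 2 set g(ρ) = (ρ - (2))*f(ρ) = -5/(ρ + 3).
Simple pole: residue = g(a) at a = 2, which is -1.


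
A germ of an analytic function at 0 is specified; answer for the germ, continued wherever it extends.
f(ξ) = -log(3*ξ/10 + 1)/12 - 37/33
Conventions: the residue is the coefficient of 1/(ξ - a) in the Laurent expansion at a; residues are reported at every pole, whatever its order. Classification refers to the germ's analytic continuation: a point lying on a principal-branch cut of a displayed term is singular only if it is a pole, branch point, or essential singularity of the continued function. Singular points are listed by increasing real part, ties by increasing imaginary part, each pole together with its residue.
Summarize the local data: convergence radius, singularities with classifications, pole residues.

Radius of convergence at 0: 10/3.
At -10/3: a logarithmic branch point.

Branch term (-1/12)*log(1 - ξ/(-10/3)): its argument vanishes at ξ = -10/3, a logarithmic branch point, modulus 10/3.
The radius of convergence is the smallest modulus among the singular points: 10/3.
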